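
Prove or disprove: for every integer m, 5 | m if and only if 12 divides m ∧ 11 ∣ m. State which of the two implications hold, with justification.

Forward direction. This fails: take m = 5. Certainly 5 ∣ 5, but 12 ∤ 5.

Converse. This fails: take m = 132. Both 12 ∣ 132 and 11 ∣ 132, yet 132 is not a multiple of 5 (since 132 = 26·5 + 2), so 5 ∤ 132.

Both directions fail.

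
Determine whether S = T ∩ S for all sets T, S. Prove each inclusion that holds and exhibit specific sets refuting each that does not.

The sets are not equal: only the reverse inclusion holds.

(⊆) This inclusion fails. Take T = ∅, S = {1}; then 1 ∈ S but 1 ∉ T ∩ S.

(⊇) Let x ∈ T ∩ S. Then x ∈ T ∩ S, from which x ∈ S.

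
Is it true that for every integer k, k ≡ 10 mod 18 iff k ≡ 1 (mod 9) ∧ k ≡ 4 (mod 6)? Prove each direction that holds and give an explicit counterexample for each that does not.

(⟹) Suppose k ≡ 10 (mod 18); write k = 18j + 10. Since 9 ∣ 18, reducing mod 9 gives k ≡ 10 ≡ 1 (mod 9); since 6 ∣ 18, reducing mod 6 gives k ≡ 10 ≡ 4 (mod 6).

(⟸) Conversely, if k ≡ 1 (mod 9) and k ≡ 4 (mod 6), then by the Chinese remainder theorem k ≡ 10 (mod 18). This is exactly k ≡ 10 (mod 18).

Both directions hold; the statement is true.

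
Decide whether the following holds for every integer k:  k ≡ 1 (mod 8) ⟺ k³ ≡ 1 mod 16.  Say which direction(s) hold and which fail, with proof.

Not equivalent: only (⇐) holds.

Forward direction. This fails: take k = 9. Then 9 ≡ 1 (mod 8), but 9³ = 729 ≡ 9 (mod 16), not 1.

Converse. The residues r modulo 16 with r³ ≡ 1 (mod 16) are exactly {1}, and each is ≡ 1 (mod 8).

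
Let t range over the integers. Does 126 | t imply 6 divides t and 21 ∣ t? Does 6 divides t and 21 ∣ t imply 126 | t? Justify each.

The forward direction holds; the converse fails.

(←) This fails: take t = 42. Both 6 ∣ 42 and 21 ∣ 42, yet 42 is not a multiple of 126 (since 42 = 0·126 + 42), so 126 ∤ 42.

(→) If 126 ∣ t, write t = 126q. Since 126 = 21·6, t = 6·(21q), so 6 ∣ t; and since 126 = 6·21, t = 21·(6q), so 21 ∣ t.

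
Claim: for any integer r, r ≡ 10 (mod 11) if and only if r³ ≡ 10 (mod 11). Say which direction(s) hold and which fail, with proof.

Both directions hold.

(⇐) For the converse, argue contrapositively. If r ≢ 10 (mod 11), then r is congruent to one of 0, 1, 2, 3, 4, 5, 6, 7, 8, 9 modulo 11, and these give r³ ≡ 0, 1, 8, 5, 9, 4, 7, 2, 6, 3 respectively — never 10.

(⇒) Suppose r ≡ 10 (mod 11). Write r = 11j + 10. Then (11j + 10)³ = 1331j³ + 3630j² + 3300j + 1000 = 11(121j³ + 330j² + 300j + 90) + 10, so r³ ≡ 10 (mod 11).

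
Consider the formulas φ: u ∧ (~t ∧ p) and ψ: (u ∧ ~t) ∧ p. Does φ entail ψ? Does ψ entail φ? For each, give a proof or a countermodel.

Both implications hold.

(⇒) Assume the antecedent. If p is true, the antecedent forces (p = T, t = F, u = T), and (u ∧ ~t) ∧ p holds there. If p is false, the antecedent cannot hold. Either way (u ∧ ~t) ∧ p holds.

(⇐) Assume the antecedent. If p is true, the antecedent forces (p = T, t = F, u = T), and u ∧ (~t ∧ p) holds there. If p is false, the antecedent cannot hold. Either way u ∧ (~t ∧ p) holds.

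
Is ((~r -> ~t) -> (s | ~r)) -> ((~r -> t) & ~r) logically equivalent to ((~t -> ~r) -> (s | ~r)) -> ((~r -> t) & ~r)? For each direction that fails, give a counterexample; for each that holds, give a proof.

[⇒] This fails. Under t = F, r = T, s = F, the left side is true but the right side is false.

[⇐] Assume the antecedent. If r is true, the antecedent forces (t = T, r = T, s = F), and the consequent holds there. If r is false, the antecedent forces (t = T, r = F, s = F) or (t = T, r = F, s = T), and the consequent holds there. Either way the consequent holds.

Not equivalent: only (⇐) holds.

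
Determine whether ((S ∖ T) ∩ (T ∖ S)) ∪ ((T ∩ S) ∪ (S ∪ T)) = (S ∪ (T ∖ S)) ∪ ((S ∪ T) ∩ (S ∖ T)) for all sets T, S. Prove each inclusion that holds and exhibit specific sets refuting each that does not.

(⊆) Let x ∈ ((S ∖ T) ∩ (T ∖ S)) ∪ ((T ∩ S) ∪ (S ∪ T)). Then either x ∈ T and x ∉ S; or x ∈ S and x ∉ T; or x ∈ T ∩ S. In each case x ∈ (S ∪ (T ∖ S)) ∪ ((S ∪ T) ∩ (S ∖ T)), so ((S ∖ T) ∩ (T ∖ S)) ∪ ((T ∩ S) ∪ (S ∪ T)) ⊆ (S ∪ (T ∖ S)) ∪ ((S ∪ T) ∩ (S ∖ T)).

(⊇) Let x ∈ (S ∪ (T ∖ S)) ∪ ((S ∪ T) ∩ (S ∖ T)). Then either x ∈ T and x ∉ S; or x ∈ S and x ∉ T; or x ∈ T ∩ S. In each case x ∈ ((S ∖ T) ∩ (T ∖ S)) ∪ ((T ∩ S) ∪ (S ∪ T)), so (S ∪ (T ∖ S)) ∪ ((S ∪ T) ∩ (S ∖ T)) ⊆ ((S ∖ T) ∩ (T ∖ S)) ∪ ((T ∩ S) ∪ (S ∪ T)).

Both inclusions hold.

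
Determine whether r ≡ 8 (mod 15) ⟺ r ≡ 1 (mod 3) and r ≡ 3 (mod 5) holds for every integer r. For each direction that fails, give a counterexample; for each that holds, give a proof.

Neither direction holds.

(⇒) This fails: r = 8 gives 8 ≡ 8 (mod 15) but 8 ≡ 2 (mod 3), so the conjunction on the right does not hold.

(⇐) This fails: r = 13 satisfies both congruences on the right (13 ≡ 1 mod 3 and 13 ≡ 3 mod 5) yet 13 ≡ 13 (mod 15), not 8.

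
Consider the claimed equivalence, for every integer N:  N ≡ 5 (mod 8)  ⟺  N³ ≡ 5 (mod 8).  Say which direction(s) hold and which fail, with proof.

(⟹) Suppose N ≡ 5 (mod 8). Write N = 8j + 5. Then (8j + 5)³ = 512j³ + 960j² + 600j + 125 = 8(64j³ + 120j² + 75j + 15) + 5, so N³ ≡ 5 (mod 8).

(⟸) Conversely, suppose N³ ≡ 5 (mod 8). The only residue r in {0, …, 7} with r³ ≡ 5 (mod 8) is r = 5, so N ≡ 5 (mod 8).

Both directions hold.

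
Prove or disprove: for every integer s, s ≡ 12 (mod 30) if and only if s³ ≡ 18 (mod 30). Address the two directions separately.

(←) Suppose s³ ≡ 18 (mod 30). The only residue r in {0, …, 29} with r³ ≡ 18 (mod 30) is r = 12, so s ≡ 12 (mod 30).

(→) Suppose s ≡ 12 (mod 30). Write s = 30j + 12. Then (30j + 12)³ = 27000j³ + 32400j² + 12960j + 1728 = 30(900j³ + 1080j² + 432j + 57) + 18, so s³ ≡ 18 (mod 30).

Both implications hold.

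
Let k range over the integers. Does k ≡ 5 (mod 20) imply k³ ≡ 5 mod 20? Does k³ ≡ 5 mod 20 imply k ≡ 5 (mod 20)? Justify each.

The biconditional holds.

(⇐) Suppose k³ ≡ 5 (mod 20). The only residue r in {0, …, 19} with r³ ≡ 5 (mod 20) is r = 5, so k ≡ 5 (mod 20).

(⇒) Suppose k ≡ 5 (mod 20). Write k = 20j + 5. Then (20j + 5)³ = 8000j³ + 6000j² + 1500j + 125 = 20(400j³ + 300j² + 75j + 6) + 5, so k³ ≡ 5 (mod 20).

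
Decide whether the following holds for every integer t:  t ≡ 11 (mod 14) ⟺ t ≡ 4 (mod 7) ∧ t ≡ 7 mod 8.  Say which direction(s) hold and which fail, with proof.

Only the reverse direction holds.

[⇒] This fails: t = 25 gives 25 ≡ 11 (mod 14) but 25 ≡ 1 (mod 8), so the conjunction on the right does not hold.

[⇐] Conversely, if t ≡ 4 (mod 7) and t ≡ 7 (mod 8), then by the Chinese remainder theorem t ≡ 39 (mod 56). Since 39 ≡ 11 (mod 14) and 14 ∣ 56, we get t ≡ 11 (mod 14).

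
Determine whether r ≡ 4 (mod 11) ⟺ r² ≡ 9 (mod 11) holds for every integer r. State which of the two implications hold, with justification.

Forward direction. This fails: take r = 4. Then 4 ≡ 4 (mod 11), but 4² = 16 ≡ 5 (mod 11), not 9.

Converse. This fails: take r = 3. Then 3² = 9 ≡ 9 (mod 11), yet 3 ≡ 3 (mod 11), not 4.

Both directions fail.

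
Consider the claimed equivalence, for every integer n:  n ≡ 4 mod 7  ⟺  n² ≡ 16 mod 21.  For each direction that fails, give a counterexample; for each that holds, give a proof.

Neither direction holds.

(⟹) This fails: take n = 18. Then 18 ≡ 4 (mod 7), but 18² = 324 ≡ 9 (mod 21), not 16.

(⟸) This fails: take n = 10. Then 10² = 100 ≡ 16 (mod 21), yet 10 ≡ 3 (mod 7), not 4.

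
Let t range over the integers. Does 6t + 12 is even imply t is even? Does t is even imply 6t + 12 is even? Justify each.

(⇐) Suppose t is even. Since 6 is even, 6t is even for every t, so 6t + 12 has the same parity as 12, which is even. Hence 6t + 12 is even.

(⇒) This fails: take t = 5. Then 6t + 12 = 42, which is even, yet t = 5 is odd, not even.

Not equivalent: only (⇐) holds.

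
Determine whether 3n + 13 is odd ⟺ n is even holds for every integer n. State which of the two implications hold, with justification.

(⟹) Suppose 3n + 13 is odd. Since 3 is odd, 3n and n have the same parity, so 3n + 13 ≡ n + 13 (mod 2). As 13 is odd, 3n + 13 is odd exactly when n is even. Thus n is even.

(⟸) Conversely, suppose n is even; write n = 2j. Then 3n + 13 = 3·(2j) + 13 = 2·3j + 13, which is odd.

Equivalent; both directions hold.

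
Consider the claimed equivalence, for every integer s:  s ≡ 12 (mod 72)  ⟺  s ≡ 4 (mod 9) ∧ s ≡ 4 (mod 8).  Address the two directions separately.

Neither direction holds.

[⇒] This fails: s = 12 gives 12 ≡ 12 (mod 72) but 12 ≡ 3 (mod 9), so the conjunction on the right does not hold.

[⇐] This fails: s = 4 satisfies both congruences on the right (4 ≡ 4 mod 9 and 4 ≡ 4 mod 8) yet 4 ≡ 4 (mod 72), not 12.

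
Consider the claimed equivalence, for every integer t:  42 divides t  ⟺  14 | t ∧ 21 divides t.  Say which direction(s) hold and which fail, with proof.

Converse. Suppose 14 ∣ t and 21 ∣ t. Any common multiple of 14 and 21 is a multiple of their lcm; here lcm(14, 21) = 14·21/gcd(14, 21) = 294/7 = 42, so 42 ∣ t.

Forward direction. If 42 ∣ t, write t = 42q. Since 42 = 3·14, t = 14·(3q), so 14 ∣ t; and since 42 = 2·21, t = 21·(2q), so 21 ∣ t.

Both directions hold.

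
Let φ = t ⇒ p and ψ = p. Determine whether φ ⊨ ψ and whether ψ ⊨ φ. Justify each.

(⇒) This fails. Under p = F, t = F, the left side is true but the right side is false.

(⇐) Assume the antecedent. If p is true, t ⇒ p reduces to true regardless of the other variables. If p is false, the antecedent cannot hold. Either way t ⇒ p holds.

The forward direction fails; the converse holds.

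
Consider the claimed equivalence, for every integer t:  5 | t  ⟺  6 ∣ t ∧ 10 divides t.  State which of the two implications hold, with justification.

[⇒] This fails: take t = 5. Certainly 5 ∣ 5, but 6 ∤ 5.

[⇐] Suppose 6 ∣ t and 10 ∣ t. Any common multiple of 6 and 10 is a multiple of their lcm; here lcm(6, 10) = 6·10/gcd(6, 10) = 60/2 = 30, so 30 ∣ t. Since 5 ∣ 30, it follows that 5 ∣ t.

(⇒) fails; (⇐) holds.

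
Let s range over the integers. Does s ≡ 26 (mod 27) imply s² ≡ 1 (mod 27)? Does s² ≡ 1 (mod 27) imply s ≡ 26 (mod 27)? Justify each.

(⇒) holds; (⇐) fails.

Forward direction. Suppose s ≡ 26 (mod 27). Write s = 27j + 26. Then (27j + 26)² = 729j² + 1404j + 676 = 27(27j² + 52j + 25) + 1, so s² ≡ 1 (mod 27).

Converse. This fails: take s = 1. Then 1² = 1 ≡ 1 (mod 27), yet 1 ≡ 1 (mod 27), not 26.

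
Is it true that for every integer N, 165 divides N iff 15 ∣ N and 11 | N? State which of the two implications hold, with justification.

[⇒] If 165 ∣ N, write N = 165q. Since 165 = 11·15, N = 15·(11q), so 15 ∣ N; and since 165 = 15·11, N = 11·(15q), so 11 ∣ N.

[⇐] Suppose 15 ∣ N and 11 ∣ N. Any common multiple of 15 and 11 is a multiple of their lcm; here gcd(15, 11) = 1, so lcm(15, 11) = 15·11 = 165, so 165 ∣ N.

The biconditional holds.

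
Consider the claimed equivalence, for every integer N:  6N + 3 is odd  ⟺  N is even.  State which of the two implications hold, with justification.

The forward direction fails; the converse holds.

Forward direction. This fails: take N = 1. Then 6N + 3 = 9, which is odd, yet N = 1 is odd, not even.

Converse. Suppose N is even. Since 6 is even, 6N is even for every N, so 6N + 3 has the same parity as 3, which is odd. Hence 6N + 3 is odd.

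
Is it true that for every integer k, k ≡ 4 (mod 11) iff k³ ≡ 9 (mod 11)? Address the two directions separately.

Both implications hold.

Converse. Suppose k³ ≡ 9 (mod 11). The only residue r in {0, …, 10} with r³ ≡ 9 (mod 11) is r = 4, so k ≡ 4 (mod 11).

Forward direction. Suppose k ≡ 4 (mod 11). Write k = 11j + 4. Then (11j + 4)³ = 1331j³ + 1452j² + 528j + 64 = 11(121j³ + 132j² + 48j + 5) + 9, so k³ ≡ 9 (mod 11).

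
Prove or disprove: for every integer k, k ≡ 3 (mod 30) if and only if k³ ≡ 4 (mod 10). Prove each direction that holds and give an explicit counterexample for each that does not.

Neither direction holds.

(→) This fails: take k = 3. Then 3 ≡ 3 (mod 30), but 3³ = 27 ≡ 7 (mod 10), not 4.

(←) This fails: take k = 4. Then 4³ = 64 ≡ 4 (mod 10), yet 4 ≡ 4 (mod 30), not 3.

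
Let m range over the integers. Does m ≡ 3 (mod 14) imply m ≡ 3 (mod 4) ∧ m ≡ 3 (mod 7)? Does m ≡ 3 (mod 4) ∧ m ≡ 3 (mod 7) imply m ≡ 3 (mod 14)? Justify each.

(→) This fails: m = 17 gives 17 ≡ 3 (mod 14) but 17 ≡ 1 (mod 4), so the conjunction on the right does not hold.

(←) Conversely, if m ≡ 3 (mod 4) and m ≡ 3 (mod 7), then by the Chinese remainder theorem m ≡ 3 (mod 28). Since 3 ≡ 3 (mod 14) and 14 ∣ 28, we get m ≡ 3 (mod 14).

Only the converse holds.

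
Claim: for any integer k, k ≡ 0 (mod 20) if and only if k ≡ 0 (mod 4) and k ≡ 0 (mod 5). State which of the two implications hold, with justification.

Both implications hold.

(⇒) Suppose k ≡ 0 (mod 20); write k = 20j + 0. Since 4 ∣ 20, reducing mod 4 gives k ≡ 0 (mod 4); since 5 ∣ 20, reducing mod 5 gives k ≡ 0 (mod 5).

(⇐) Conversely, if k ≡ 0 (mod 4) and k ≡ 0 (mod 5), then by the Chinese remainder theorem k ≡ 0 (mod 20). This is exactly k ≡ 0 (mod 20).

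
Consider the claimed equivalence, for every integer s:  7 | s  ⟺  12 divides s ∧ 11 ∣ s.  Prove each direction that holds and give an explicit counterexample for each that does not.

(→) This fails: take s = 7. Certainly 7 ∣ 7, but 12 ∤ 7.

(←) This fails: take s = 132. Both 12 ∣ 132 and 11 ∣ 132, yet 132 is not a multiple of 7 (since 132 = 18·7 + 6), so 7 ∤ 132.

(⇒) fails and (⇐) fails.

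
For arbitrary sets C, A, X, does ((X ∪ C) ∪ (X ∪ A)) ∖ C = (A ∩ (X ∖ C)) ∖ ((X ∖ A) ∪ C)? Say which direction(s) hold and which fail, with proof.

(⊆) This inclusion fails. Take C = ∅, A = {1}, X = ∅; then 1 ∈ ((X ∪ C) ∪ (X ∪ A)) ∖ C but 1 ∉ (A ∩ (X ∖ C)) ∖ ((X ∖ A) ∪ C).

(⊇) Let x ∈ (A ∩ (X ∖ C)) ∖ ((X ∖ A) ∪ C). Then x ∈ A ∩ X and x ∉ C, from which x ∈ ((X ∪ C) ∪ (X ∪ A)) ∖ C.

(⊆) fails; (⊇) holds.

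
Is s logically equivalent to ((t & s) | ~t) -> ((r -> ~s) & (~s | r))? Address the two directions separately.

Neither direction holds.

[⇒] This fails. Under s = T, r = F, t = F, the left side is true but the right side is false.

[⇐] This fails. Under s = F, r = F, t = F, the left side is false but the right side is true.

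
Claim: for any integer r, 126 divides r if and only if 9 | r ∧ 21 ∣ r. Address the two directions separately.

The forward direction holds; the converse fails.

(⟹) If 126 ∣ r, write r = 126q. Since 126 = 14·9, r = 9·(14q), so 9 ∣ r; and since 126 = 6·21, r = 21·(6q), so 21 ∣ r.

(⟸) This fails: take r = 63. Both 9 ∣ 63 and 21 ∣ 63, yet 63 is not a multiple of 126 (since 63 = 0·126 + 63), so 126 ∤ 63.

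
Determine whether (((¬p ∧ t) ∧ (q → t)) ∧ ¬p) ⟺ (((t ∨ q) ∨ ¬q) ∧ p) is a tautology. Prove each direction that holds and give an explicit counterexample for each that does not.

(⟹) This fails. Under t = T, q = F, p = F, the left side is true but the right side is false.

(⟸) This fails. Under t = F, q = F, p = T, the left side is false but the right side is true.

Neither direction holds.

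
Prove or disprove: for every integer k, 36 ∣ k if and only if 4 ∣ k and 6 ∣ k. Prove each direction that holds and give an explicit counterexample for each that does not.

(⇐) This fails: take k = 12. Both 4 ∣ 12 and 6 ∣ 12, yet 12 is not a multiple of 36 (since 12 = 0·36 + 12), so 36 ∤ 12.

(⇒) If 36 ∣ k, write k = 36q. Since 36 = 9·4, k = 4·(9q), so 4 ∣ k; and since 36 = 6·6, k = 6·(6q), so 6 ∣ k.

Not equivalent: only (⇒) holds.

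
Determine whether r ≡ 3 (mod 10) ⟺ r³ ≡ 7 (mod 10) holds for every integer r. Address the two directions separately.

[⇐] Suppose r³ ≡ 7 (mod 10). The only residue r in {0, …, 9} with r³ ≡ 7 (mod 10) is r = 3, so r ≡ 3 (mod 10).

[⇒] Suppose r ≡ 3 (mod 10). Write r = 10j + 3. Then (10j + 3)³ = 1000j³ + 900j² + 270j + 27 = 10(100j³ + 90j² + 27j + 2) + 7, so r³ ≡ 7 (mod 10).

Equivalent; both directions hold.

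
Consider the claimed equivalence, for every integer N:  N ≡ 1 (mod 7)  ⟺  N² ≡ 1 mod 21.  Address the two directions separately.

Neither direction holds.

(⇒) This fails: take N = 15. Then 15 ≡ 1 (mod 7), but 15² = 225 ≡ 15 (mod 21), not 1.

(⇐) This fails: take N = 13. Then 13² = 169 ≡ 1 (mod 21), yet 13 ≡ 6 (mod 7), not 1.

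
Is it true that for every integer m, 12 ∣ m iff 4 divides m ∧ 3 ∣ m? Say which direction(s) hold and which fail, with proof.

(→) If 12 ∣ m, write m = 12q. Since 12 = 3·4, m = 4·(3q), so 4 ∣ m; and since 12 = 4·3, m = 3·(4q), so 3 ∣ m.

(←) Suppose 4 ∣ m and 3 ∣ m. Any common multiple of 4 and 3 is a multiple of their lcm; here gcd(4, 3) = 1, so lcm(4, 3) = 4·3 = 12, so 12 ∣ m.

Both directions hold.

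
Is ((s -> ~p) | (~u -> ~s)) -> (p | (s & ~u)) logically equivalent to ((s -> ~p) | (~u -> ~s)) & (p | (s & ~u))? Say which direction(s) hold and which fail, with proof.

(⇒) This fails. Under p = T, u = F, s = T, the left side is true but the right side is false.

(⇐) Assume the antecedent. If p is true, the consequent reduces to true regardless of the other variables. If p is false, the antecedent forces (p = F, u = F, s = T), and the consequent holds there. Either way the consequent holds.

Not equivalent: only (⇐) holds.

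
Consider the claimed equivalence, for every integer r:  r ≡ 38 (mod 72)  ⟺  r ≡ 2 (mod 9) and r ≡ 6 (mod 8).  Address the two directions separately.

Forward direction. Suppose r ≡ 38 (mod 72); write r = 72j + 38. Since 9 ∣ 72, reducing mod 9 gives r ≡ 38 ≡ 2 (mod 9); since 8 ∣ 72, reducing mod 8 gives r ≡ 38 ≡ 6 (mod 8).

Converse. If r ≡ 2 (mod 9) and r ≡ 6 (mod 8), then by the Chinese remainder theorem r ≡ 38 (mod 72). This is exactly r ≡ 38 (mod 72).

Equivalent; both directions hold.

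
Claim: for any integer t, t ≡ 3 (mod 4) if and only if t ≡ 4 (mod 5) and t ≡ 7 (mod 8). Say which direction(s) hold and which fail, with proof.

[⇒] This fails: t = 3 gives 3 ≡ 3 (mod 4) but 3 ≡ 3 (mod 5), so the conjunction on the right does not hold.

[⇐] Conversely, if t ≡ 4 (mod 5) and t ≡ 7 (mod 8), then by the Chinese remainder theorem t ≡ 39 (mod 40). Since 39 ≡ 3 (mod 4) and 4 ∣ 40, we get t ≡ 3 (mod 4).

The forward direction fails; the converse holds.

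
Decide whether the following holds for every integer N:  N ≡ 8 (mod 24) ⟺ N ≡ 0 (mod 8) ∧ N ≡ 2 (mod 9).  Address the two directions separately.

The forward direction fails; the converse holds.

(→) This fails: N = 8 gives 8 ≡ 8 (mod 24) but 8 ≡ 8 (mod 9), so the conjunction on the right does not hold.

(←) Conversely, if N ≡ 0 (mod 8) and N ≡ 2 (mod 9), then by the Chinese remainder theorem N ≡ 56 (mod 72). Since 56 ≡ 8 (mod 24) and 24 ∣ 72, we get N ≡ 8 (mod 24).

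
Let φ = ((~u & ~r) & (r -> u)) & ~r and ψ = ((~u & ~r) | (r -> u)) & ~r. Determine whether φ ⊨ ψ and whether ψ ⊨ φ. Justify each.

Only the forward implication holds.

(⟹) Assume the antecedent. If u is true, the antecedent cannot hold. If u is false, the antecedent forces (u = F, r = F), and ((~u & ~r) | (r -> u)) & ~r holds there. Either way ((~u & ~r) | (r -> u)) & ~r holds.

(⟸) This fails. Under u = T, r = F, the left side is false but the right side is true.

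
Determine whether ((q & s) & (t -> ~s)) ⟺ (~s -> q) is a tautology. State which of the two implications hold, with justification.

[⇒] Assume the antecedent. If t is true, the antecedent cannot hold. If t is false, the antecedent forces (t = F, s = T, q = T), and ~s -> q holds there. Either way ~s -> q holds.

[⇐] This fails. Under t = F, s = T, q = F, the left side is false but the right side is true.

Only the forward implication holds.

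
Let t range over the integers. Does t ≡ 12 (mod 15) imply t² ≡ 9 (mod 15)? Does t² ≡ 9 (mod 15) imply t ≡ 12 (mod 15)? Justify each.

Only the forward direction holds.

[⇒] Suppose t ≡ 12 (mod 15). Write t = 15j + 12. Then (15j + 12)² = 225j² + 360j + 144 = 15(15j² + 24j + 9) + 9, so t² ≡ 9 (mod 15).

[⇐] This fails: take t = 3. Then 3² = 9 ≡ 9 (mod 15), yet 3 ≡ 3 (mod 15), not 12.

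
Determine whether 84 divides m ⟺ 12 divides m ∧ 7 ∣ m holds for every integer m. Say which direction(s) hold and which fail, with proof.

Both implications hold.

(⇒) If 84 ∣ m, write m = 84q. Since 84 = 7·12, m = 12·(7q), so 12 ∣ m; and since 84 = 12·7, m = 7·(12q), so 7 ∣ m.

(⇐) Suppose 12 ∣ m and 7 ∣ m. Any common multiple of 12 and 7 is a multiple of their lcm; here gcd(12, 7) = 1, so lcm(12, 7) = 12·7 = 84, so 84 ∣ m.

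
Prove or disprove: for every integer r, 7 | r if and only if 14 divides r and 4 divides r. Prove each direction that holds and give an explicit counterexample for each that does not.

(⇒) fails; (⇐) holds.

(→) This fails: take r = 7. Certainly 7 ∣ 7, but 14 ∤ 7.

(←) Suppose 14 ∣ r and 4 ∣ r. Any common multiple of 14 and 4 is a multiple of their lcm; here lcm(14, 4) = 14·4/gcd(14, 4) = 56/2 = 28, so 28 ∣ r. Since 7 ∣ 28, it follows that 7 ∣ r.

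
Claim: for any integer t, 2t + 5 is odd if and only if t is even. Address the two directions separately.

Only the reverse direction holds.

Converse. Suppose t is even. Since 2 is even, 2t is even for every t, so 2t + 5 has the same parity as 5, which is odd. Hence 2t + 5 is odd.

Forward direction. This fails: take t = 5. Then 2t + 5 = 15, which is odd, yet t = 5 is odd, not even.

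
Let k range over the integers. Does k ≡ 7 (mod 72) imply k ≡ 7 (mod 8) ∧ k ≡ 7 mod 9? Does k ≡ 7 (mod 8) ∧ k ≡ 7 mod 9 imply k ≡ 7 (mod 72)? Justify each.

Both implications hold.

(⇒) Suppose k ≡ 7 (mod 72); write k = 72j + 7. Since 8 ∣ 72, reducing mod 8 gives k ≡ 7 (mod 8); since 9 ∣ 72, reducing mod 9 gives k ≡ 7 (mod 9).

(⇐) Conversely, if k ≡ 7 (mod 8) and k ≡ 7 (mod 9), then by the Chinese remainder theorem k ≡ 7 (mod 72). This is exactly k ≡ 7 (mod 72).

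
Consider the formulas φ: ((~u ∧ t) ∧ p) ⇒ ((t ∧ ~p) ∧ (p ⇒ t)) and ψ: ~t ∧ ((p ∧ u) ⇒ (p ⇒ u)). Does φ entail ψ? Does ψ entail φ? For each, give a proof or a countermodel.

Only the converse holds.

(→) This fails. Under u = F, t = T, p = F, the left side is true but the right side is false.

(←) Assume the antecedent. If u is true, the consequent reduces to true regardless of the other variables. If u is false, the antecedent forces (u = F, t = F, p = F) or (u = F, t = F, p = T), and the consequent holds there. Either way the consequent holds.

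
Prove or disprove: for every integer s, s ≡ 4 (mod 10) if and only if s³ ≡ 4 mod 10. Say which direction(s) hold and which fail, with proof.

(←) For the converse, argue contrapositively. If s ≢ 4 (mod 10), then s is congruent to one of 0, 1, 2, 3, 5, 6, 7, 8, 9 modulo 10, and these give s³ ≡ 0, 1, 8, 7, 5, 6, 3, 2, 9 respectively — never 4.

(→) Suppose s ≡ 4 (mod 10). Write s = 10j + 4. Then (10j + 4)³ = 1000j³ + 1200j² + 480j + 64 = 10(100j³ + 120j² + 48j + 6) + 4, so s³ ≡ 4 (mod 10).

The biconditional holds.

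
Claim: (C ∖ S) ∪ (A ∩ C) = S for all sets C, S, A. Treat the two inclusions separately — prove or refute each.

Neither inclusion holds.

(⊆) This inclusion fails. Take C = {1}, S = ∅, A = ∅; then 1 ∈ (C ∖ S) ∪ (A ∩ C) but 1 ∉ S.

(⊇) This inclusion fails. Take C = ∅, S = {1}, A = ∅; then 1 ∈ S but 1 ∉ (C ∖ S) ∪ (A ∩ C).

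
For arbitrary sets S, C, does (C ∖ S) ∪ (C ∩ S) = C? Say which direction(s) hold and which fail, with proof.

Forward inclusion. Let x ∈ (C ∖ S) ∪ (C ∩ S). Then either x ∈ C and x ∉ S; or x ∈ S ∩ C. In each case x ∈ C, so (C ∖ S) ∪ (C ∩ S) ⊆ C.

Reverse inclusion. Let x ∈ C. Then either x ∈ C and x ∉ S; or x ∈ S ∩ C. In each case x ∈ (C ∖ S) ∪ (C ∩ S), so C ⊆ (C ∖ S) ∪ (C ∩ S).

Both inclusions hold.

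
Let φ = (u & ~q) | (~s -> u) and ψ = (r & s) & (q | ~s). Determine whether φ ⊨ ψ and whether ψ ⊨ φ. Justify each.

[⇒] This fails. Under s = T, u = F, r = F, q = F, the left side is true but the right side is false.

[⇐] Assume the antecedent. If s is true, (u & ~q) | (~s -> u) reduces to true regardless of the other variables. If s is false, the antecedent cannot hold. Either way (u & ~q) | (~s -> u) holds.

Only the reverse direction holds.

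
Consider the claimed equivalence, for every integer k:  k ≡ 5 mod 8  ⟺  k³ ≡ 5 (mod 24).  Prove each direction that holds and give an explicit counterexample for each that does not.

Only the reverse direction holds.

Forward direction. This fails: take k = 13. Then 13 ≡ 5 (mod 8), but 13³ = 2197 ≡ 13 (mod 24), not 5.

Converse. The residues r modulo 24 with r³ ≡ 5 (mod 24) are exactly {5}, and each is ≡ 5 (mod 8).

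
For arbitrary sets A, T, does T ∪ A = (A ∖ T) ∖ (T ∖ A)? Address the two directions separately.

The sets are not equal: only the reverse inclusion holds.

Forward inclusion. This inclusion fails. Take A = ∅, T = {1}; then 1 ∈ T ∪ A but 1 ∉ (A ∖ T) ∖ (T ∖ A).

Reverse inclusion. Let x ∈ (A ∖ T) ∖ (T ∖ A). Then x ∈ A and x ∉ T, from which x ∈ T ∪ A.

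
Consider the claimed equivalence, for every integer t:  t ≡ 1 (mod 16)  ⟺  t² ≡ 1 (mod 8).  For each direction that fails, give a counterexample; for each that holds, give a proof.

Not equivalent: only (⇒) holds.

(⟸) This fails: take t = 3. Then 3² = 9 ≡ 1 (mod 8), yet 3 ≡ 3 (mod 16), not 1.

(⟹) Suppose t ≡ 1 (mod 16). Then t² ≡ 1² = 1 (mod 16), and since 8 ∣ 16, also t² ≡ 1 (mod 8).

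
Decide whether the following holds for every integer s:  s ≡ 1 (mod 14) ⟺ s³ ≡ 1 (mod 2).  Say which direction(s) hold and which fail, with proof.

The forward direction holds; the converse fails.

Forward direction. Suppose s ≡ 1 (mod 14). Then s³ ≡ 1³ = 1 (mod 14), and since 2 ∣ 14, also s³ ≡ 1 (mod 2).

Converse. This fails: take s = 3. Then 3³ = 27 ≡ 1 (mod 2), yet 3 ≡ 3 (mod 14), not 1.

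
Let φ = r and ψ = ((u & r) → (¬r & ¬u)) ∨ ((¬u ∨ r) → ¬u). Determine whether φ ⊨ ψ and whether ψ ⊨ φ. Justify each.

(→) This fails. Under r = T, u = T, the left side is true but the right side is false.

(←) This fails. Under r = F, u = F, the left side is false but the right side is true.

Both directions fail.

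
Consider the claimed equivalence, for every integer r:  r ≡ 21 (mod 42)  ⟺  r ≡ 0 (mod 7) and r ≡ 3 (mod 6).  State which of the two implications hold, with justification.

The biconditional holds.

(→) Suppose r ≡ 21 (mod 42); write r = 42j + 21. Since 7 ∣ 42, reducing mod 7 gives r ≡ 21 ≡ 0 (mod 7); since 6 ∣ 42, reducing mod 6 gives r ≡ 21 ≡ 3 (mod 6).

(←) Conversely, if r ≡ 0 (mod 7) and r ≡ 3 (mod 6), then by the Chinese remainder theorem r ≡ 21 (mod 42). This is exactly r ≡ 21 (mod 42).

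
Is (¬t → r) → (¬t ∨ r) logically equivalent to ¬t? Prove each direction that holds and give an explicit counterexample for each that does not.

(←) Assume the antecedent. If r is true, (¬t → r) → (¬t ∨ r) reduces to true regardless of the other variables. If r is false, the antecedent forces (r = F, t = F), and (¬t → r) → (¬t ∨ r) holds there. Either way (¬t → r) → (¬t ∨ r) holds.

(→) This fails. Under r = T, t = T, the left side is true but the right side is false.

The forward direction fails; the converse holds.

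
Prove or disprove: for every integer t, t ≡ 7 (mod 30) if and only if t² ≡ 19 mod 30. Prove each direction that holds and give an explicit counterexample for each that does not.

Forward direction. Suppose t ≡ 7 (mod 30). Write t = 30j + 7. Then (30j + 7)² = 900j² + 420j + 49 = 30(30j² + 14j + 1) + 19, so t² ≡ 19 (mod 30).

Converse. This fails: take t = 13. Then 13² = 169 ≡ 19 (mod 30), yet 13 ≡ 13 (mod 30), not 7.

Not equivalent: only (⇒) holds.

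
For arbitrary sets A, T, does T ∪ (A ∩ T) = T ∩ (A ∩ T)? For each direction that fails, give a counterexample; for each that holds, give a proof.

(⊆) This inclusion fails. Take A = ∅, T = {1}; then 1 ∈ T ∪ (A ∩ T) but 1 ∉ T ∩ (A ∩ T).

(⊇) Let x ∈ T ∩ (A ∩ T). Then x ∈ A ∩ T, from which x ∈ T ∪ (A ∩ T).

The sets are not equal: only the reverse inclusion holds.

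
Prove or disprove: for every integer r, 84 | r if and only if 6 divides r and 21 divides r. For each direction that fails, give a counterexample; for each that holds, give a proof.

Only the forward direction holds.

(⟸) This fails: take r = 42. Both 6 ∣ 42 and 21 ∣ 42, yet 42 is not a multiple of 84 (since 42 = 0·84 + 42), so 84 ∤ 42.

(⟹) If 84 ∣ r, write r = 84q. Since 84 = 14·6, r = 6·(14q), so 6 ∣ r; and since 84 = 4·21, r = 21·(4q), so 21 ∣ r.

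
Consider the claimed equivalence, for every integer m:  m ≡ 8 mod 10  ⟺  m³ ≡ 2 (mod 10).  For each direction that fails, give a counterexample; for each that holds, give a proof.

Forward direction. Suppose m ≡ 8 mod 10. Write m = 10j + 8. Then (10j + 8)³ = 1000j³ + 2400j² + 1920j + 512 = 10(100j³ + 240j² + 192j + 51) + 2, so m³ ≡ 2 (mod 10).

Converse. Suppose m³ ≡ 2 (mod 10). The only residue r in {0, …, 9} with r³ ≡ 2 (mod 10) is r = 8, so m ≡ 8 (mod 10).

Both directions hold.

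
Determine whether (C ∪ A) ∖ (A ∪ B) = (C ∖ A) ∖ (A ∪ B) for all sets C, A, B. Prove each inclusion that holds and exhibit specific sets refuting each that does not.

(⊆) Let x ∈ (C ∪ A) ∖ (A ∪ B). Then x ∈ C and x ∉ A, B, from which x ∈ (C ∖ A) ∖ (A ∪ B).

(⊇) Let x ∈ (C ∖ A) ∖ (A ∪ B). Then x ∈ C and x ∉ A, B, from which x ∈ (C ∪ A) ∖ (A ∪ B).

Both inclusions hold; the sets are equal.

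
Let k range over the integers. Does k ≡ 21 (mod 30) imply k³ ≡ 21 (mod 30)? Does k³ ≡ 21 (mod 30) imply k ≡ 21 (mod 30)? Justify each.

(⇒) Suppose k ≡ 21 (mod 30). Write k = 30j + 21. Then (30j + 21)³ = 27000j³ + 56700j² + 39690j + 9261 = 30(900j³ + 1890j² + 1323j + 308) + 21, so k³ ≡ 21 (mod 30).

(⇐) Conversely, suppose k³ ≡ 21 (mod 30). The only residue r in {0, …, 29} with r³ ≡ 21 (mod 30) is r = 21, so k ≡ 21 (mod 30).

Both directions hold; the statement is true.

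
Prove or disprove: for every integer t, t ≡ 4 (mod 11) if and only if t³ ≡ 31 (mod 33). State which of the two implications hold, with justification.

(⟸) The residues r modulo 33 with r³ ≡ 31 (mod 33) are exactly {4}, and each is ≡ 4 (mod 11).

(⟹) This fails: take t = 15. Then 15 ≡ 4 (mod 11), but 15³ = 3375 ≡ 9 (mod 33), not 31.

Only the reverse direction holds.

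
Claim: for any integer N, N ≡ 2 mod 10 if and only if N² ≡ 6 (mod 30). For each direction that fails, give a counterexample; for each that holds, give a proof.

Neither direction holds.

(→) This fails: take N = 2. Then 2 ≡ 2 (mod 10), but 2² = 4 ≡ 4 (mod 30), not 6.

(←) This fails: take N = 6. Then 6² = 36 ≡ 6 (mod 30), yet 6 ≡ 6 (mod 10), not 2.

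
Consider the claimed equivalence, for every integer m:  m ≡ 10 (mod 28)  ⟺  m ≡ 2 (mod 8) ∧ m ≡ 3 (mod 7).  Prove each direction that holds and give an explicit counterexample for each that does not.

The forward direction fails; the converse holds.

(⇒) This fails: m = 38 gives 38 ≡ 10 (mod 28) but 38 ≡ 6 (mod 8), so the conjunction on the right does not hold.

(⇐) Conversely, if m ≡ 2 (mod 8) and m ≡ 3 (mod 7), then by the Chinese remainder theorem m ≡ 10 (mod 56). Since 10 ≡ 10 (mod 28) and 28 ∣ 56, we get m ≡ 10 (mod 28).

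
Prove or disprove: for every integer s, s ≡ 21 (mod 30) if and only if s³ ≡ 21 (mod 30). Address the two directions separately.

Forward direction. Suppose s ≡ 21 (mod 30). Write s = 30j + 21. Then (30j + 21)³ = 27000j³ + 56700j² + 39690j + 9261 = 30(900j³ + 1890j² + 1323j + 308) + 21, so s³ ≡ 21 (mod 30).

Converse. Suppose s³ ≡ 21 (mod 30). The only residue r in {0, …, 29} with r³ ≡ 21 (mod 30) is r = 21, so s ≡ 21 (mod 30).

Both implications hold.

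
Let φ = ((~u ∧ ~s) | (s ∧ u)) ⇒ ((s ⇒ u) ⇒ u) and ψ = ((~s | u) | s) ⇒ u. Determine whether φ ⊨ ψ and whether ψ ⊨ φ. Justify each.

[⇒] This fails. Under s = T, u = F, the left side is true but the right side is false.

[⇐] Assume the antecedent. If s is true, the consequent reduces to true regardless of the other variables. If s is false, the antecedent forces (s = F, u = T), and the consequent holds there. Either way the consequent holds.

Only the reverse direction holds.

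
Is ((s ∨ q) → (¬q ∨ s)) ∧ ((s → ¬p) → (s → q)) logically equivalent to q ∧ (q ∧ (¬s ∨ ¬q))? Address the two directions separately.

[⇒] This fails. Under p = F, s = F, q = F, the left side is true but the right side is false.

[⇐] This fails. Under p = F, s = F, q = T, the left side is false but the right side is true.

(⇒) fails and (⇐) fails.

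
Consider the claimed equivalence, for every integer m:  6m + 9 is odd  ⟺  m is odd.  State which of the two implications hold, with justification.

The forward direction fails; the converse holds.

(←) Suppose m is odd. Since 6 is even, 6m is even for every m, so 6m + 9 has the same parity as 9, which is odd. Hence 6m + 9 is odd.

(→) This fails: take m = 0. Then 6m + 9 = 9, which is odd, yet m = 0 is even, not odd.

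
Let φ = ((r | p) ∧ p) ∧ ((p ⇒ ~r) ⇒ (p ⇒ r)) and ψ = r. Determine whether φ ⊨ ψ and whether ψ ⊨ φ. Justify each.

The forward direction holds; the converse fails.

Forward direction. Assume the antecedent. If r is true, r reduces to true regardless of the other variables. If r is false, the antecedent cannot hold. Either way r holds.

Converse. This fails. Under r = T, p = F, the left side is false but the right side is true.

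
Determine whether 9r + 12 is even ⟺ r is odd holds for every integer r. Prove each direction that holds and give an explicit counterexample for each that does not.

Both directions fail.

(⇒) This fails: r = 6 gives 9r + 12 = 66, which is even, but 6 is even, not odd.

(⇐) This also fails: r = 5 is odd, but 9r + 12 = 57 is odd, not even.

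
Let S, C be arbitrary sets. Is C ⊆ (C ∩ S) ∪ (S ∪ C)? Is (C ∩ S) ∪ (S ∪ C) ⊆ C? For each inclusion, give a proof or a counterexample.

The sets are not equal: only the forward inclusion holds.

Forward inclusion. Let x ∈ C. Then either x ∈ C and x ∉ S; or x ∈ S ∩ C. In each case x ∈ (C ∩ S) ∪ (S ∪ C), so C ⊆ (C ∩ S) ∪ (S ∪ C).

Reverse inclusion. This inclusion fails. Take S = {1}, C = ∅; then 1 ∈ (C ∩ S) ∪ (S ∪ C) but 1 ∉ C.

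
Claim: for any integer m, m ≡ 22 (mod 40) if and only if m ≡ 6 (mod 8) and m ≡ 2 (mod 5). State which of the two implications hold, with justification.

[⇒] Suppose m ≡ 22 (mod 40); write m = 40j + 22. Since 8 ∣ 40, reducing mod 8 gives m ≡ 22 ≡ 6 (mod 8); since 5 ∣ 40, reducing mod 5 gives m ≡ 22 ≡ 2 (mod 5).

[⇐] Conversely, if m ≡ 6 (mod 8) and m ≡ 2 (mod 5), then by the Chinese remainder theorem m ≡ 22 (mod 40). This is exactly m ≡ 22 (mod 40).

The biconditional holds.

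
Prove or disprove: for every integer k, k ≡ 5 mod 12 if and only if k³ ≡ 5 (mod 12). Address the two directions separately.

(⇒) Suppose k ≡ 5 mod 12. Write k = 12j + 5. Then (12j + 5)³ = 1728j³ + 2160j² + 900j + 125 = 12(144j³ + 180j² + 75j + 10) + 5, so k³ ≡ 5 (mod 12).

(⇐) Conversely, suppose k³ ≡ 5 (mod 12). The only residue r in {0, …, 11} with r³ ≡ 5 (mod 12) is r = 5, so k ≡ 5 (mod 12).

Both implications hold.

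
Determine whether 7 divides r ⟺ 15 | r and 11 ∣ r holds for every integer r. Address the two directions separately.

(⇒) fails and (⇐) fails.

[⇒] This fails: take r = 7. Certainly 7 ∣ 7, but 15 ∤ 7.

[⇐] This fails: take r = 165. Both 15 ∣ 165 and 11 ∣ 165, yet 165 is not a multiple of 7 (since 165 = 23·7 + 4), so 7 ∤ 165.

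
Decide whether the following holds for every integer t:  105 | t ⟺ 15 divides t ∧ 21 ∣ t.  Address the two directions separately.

Forward direction. If 105 ∣ t, write t = 105q. Since 105 = 7·15, t = 15·(7q), so 15 ∣ t; and since 105 = 5·21, t = 21·(5q), so 21 ∣ t.

Converse. Suppose 15 ∣ t and 21 ∣ t. Any common multiple of 15 and 21 is a multiple of their lcm; here lcm(15, 21) = 15·21/gcd(15, 21) = 315/3 = 105, so 105 ∣ t.

Equivalent; both directions hold.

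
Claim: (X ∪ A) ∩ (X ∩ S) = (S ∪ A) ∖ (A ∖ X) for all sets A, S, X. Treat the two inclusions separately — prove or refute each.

(⊇) This inclusion fails. Take A = ∅, S = {1}, X = ∅; then 1 ∈ (S ∪ A) ∖ (A ∖ X) but 1 ∉ (X ∪ A) ∩ (X ∩ S).

(⊆) Let x ∈ (X ∪ A) ∩ (X ∩ S). Then either x ∈ S ∩ X and x ∉ A; or x ∈ A ∩ S ∩ X. In each case x ∈ (S ∪ A) ∖ (A ∖ X), so (X ∪ A) ∩ (X ∩ S) ⊆ (S ∪ A) ∖ (A ∖ X).

The sets are not equal: only the forward inclusion holds.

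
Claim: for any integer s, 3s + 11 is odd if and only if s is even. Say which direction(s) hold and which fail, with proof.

Both directions hold.

(⟹) Suppose 3s + 11 is odd. Since 3 is odd, 3s and s have the same parity, so 3s + 11 ≡ s + 11 (mod 2). As 11 is odd, 3s + 11 is odd exactly when s is even. Thus s is even.

(⟸) Conversely, suppose s is even; write s = 2j. Then 3s + 11 = 3·(2j) + 11 = 2·3j + 11, which is odd.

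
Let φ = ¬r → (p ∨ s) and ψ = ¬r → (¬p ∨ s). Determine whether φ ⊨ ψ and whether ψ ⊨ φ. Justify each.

(⟹) This fails. Under r = F, s = F, p = T, the left side is true but the right side is false.

(⟸) This fails. Under r = F, s = F, p = F, the left side is false but the right side is true.

Both directions fail.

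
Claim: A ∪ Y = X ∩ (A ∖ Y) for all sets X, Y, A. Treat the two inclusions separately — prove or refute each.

Only the reverse inclusion holds.

(⊆) This inclusion fails. Take X = ∅, Y = {1}, A = ∅; then 1 ∈ A ∪ Y but 1 ∉ X ∩ (A ∖ Y).

(⊇) Let x ∈ X ∩ (A ∖ Y). Then x ∈ X ∩ A and x ∉ Y, from which x ∈ A ∪ Y.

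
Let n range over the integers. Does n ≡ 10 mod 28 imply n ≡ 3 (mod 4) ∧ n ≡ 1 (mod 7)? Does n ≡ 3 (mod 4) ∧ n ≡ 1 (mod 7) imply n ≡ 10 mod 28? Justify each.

Forward direction. This fails: n = 10 gives 10 ≡ 10 (mod 28) but 10 ≡ 2 (mod 4), so the conjunction on the right does not hold.

Converse. This fails: n = 15 satisfies both congruences on the right (15 ≡ 3 mod 4 and 15 ≡ 1 mod 7) yet 15 ≡ 15 (mod 28), not 10.

(⇒) fails and (⇐) fails.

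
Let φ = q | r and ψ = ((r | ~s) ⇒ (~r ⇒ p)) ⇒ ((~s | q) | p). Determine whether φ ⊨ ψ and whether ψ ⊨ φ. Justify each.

Forward direction. This fails. Under r = T, q = F, s = T, p = F, the left side is true but the right side is false.

Converse. This fails. Under r = F, q = F, s = F, p = F, the left side is false but the right side is true.

Both directions fail.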